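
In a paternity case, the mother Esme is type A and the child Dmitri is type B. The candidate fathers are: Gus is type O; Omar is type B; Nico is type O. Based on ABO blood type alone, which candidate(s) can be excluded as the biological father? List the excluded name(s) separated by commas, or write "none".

Gus, Nico

A candidate is excluded only if no genotype consistent with his phenotype could produce a type B child with a type A mother.
Gus (type O): no genotype consistent with that phenotype can produce a type-B child with a type-A mother.
Nico (type O): no genotype consistent with that phenotype can produce a type-B child with a type-A mother.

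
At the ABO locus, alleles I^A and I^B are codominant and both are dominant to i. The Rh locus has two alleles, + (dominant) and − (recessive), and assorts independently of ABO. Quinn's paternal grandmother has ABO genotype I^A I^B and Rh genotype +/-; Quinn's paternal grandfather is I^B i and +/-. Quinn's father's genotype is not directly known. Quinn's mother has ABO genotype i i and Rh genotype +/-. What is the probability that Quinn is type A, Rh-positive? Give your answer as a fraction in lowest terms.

3/16

Quinn's father's ABO genotype from I^A I^B × I^B i: 1/4 I^A I^B, 1/4 I^A i, 1/4 I^B I^B, 1/4 I^B i.
Crossing each possibility with the mother i i and summing P(type A): 1/4·1/2 + 1/4·1/2 + 1/4·0 + 1/4·0 = 1/4.
Similarly for Rh via the father's Rh distribution: P(Rh+) = 3/4.
Independent loci: 1/4 × 3/4 = 3/16.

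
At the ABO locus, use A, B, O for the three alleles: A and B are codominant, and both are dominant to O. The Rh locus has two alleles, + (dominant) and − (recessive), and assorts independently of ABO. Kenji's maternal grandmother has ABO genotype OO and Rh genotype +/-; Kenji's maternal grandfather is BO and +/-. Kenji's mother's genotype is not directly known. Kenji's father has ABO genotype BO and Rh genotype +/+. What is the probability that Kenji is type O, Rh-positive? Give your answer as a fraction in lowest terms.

3/8

Kenji's mother's ABO genotype from OO × BO: 1/2 BO, 1/2 OO.
Crossing each possibility with the father BO and summing P(type O): 1/2·1/4 + 1/2·1/2 = 3/8.
Similarly for Rh via the mother's Rh distribution: P(Rh+) = 1.
Independent loci: 3/8 × 1 = 3/8.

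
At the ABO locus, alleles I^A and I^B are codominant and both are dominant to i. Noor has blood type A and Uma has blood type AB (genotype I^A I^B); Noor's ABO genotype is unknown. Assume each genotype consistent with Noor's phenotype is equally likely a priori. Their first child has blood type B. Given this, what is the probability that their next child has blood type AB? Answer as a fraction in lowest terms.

1/4

Possible genotypes: Noor ∈ {I^A I^A, I^A i}; Uma ∈ {I^A I^B}.
Weight each parental genotype pair by prior × P(type-B child):
  I^A i × I^A I^B: posterior weight 1; P(next child type AB) = 1/4.
Weighted sum = 1/4.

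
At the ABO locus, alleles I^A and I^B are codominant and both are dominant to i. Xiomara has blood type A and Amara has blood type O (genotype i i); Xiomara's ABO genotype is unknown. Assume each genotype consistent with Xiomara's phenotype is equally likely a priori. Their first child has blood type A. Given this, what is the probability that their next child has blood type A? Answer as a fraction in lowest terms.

Possible genotypes: Xiomara ∈ {I^A I^A, I^A i}; Amara ∈ {i i}.
Weight each parental genotype pair by prior × P(type-A child):
  I^A I^A × i i: posterior weight 2/3; P(next child type A) = 1.
  I^A i × i i: posterior weight 1/3; P(next child type A) = 1/2.
Weighted sum = 5/6.

5/6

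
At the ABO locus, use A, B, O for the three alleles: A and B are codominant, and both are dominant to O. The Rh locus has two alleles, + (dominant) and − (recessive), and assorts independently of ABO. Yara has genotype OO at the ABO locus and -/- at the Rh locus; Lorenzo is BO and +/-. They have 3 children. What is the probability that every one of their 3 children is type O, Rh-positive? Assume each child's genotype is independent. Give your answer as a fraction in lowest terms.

ABO cross OO × BO → 1/2 O, 1/2 B.
Rh cross -/- × +/- → 1/2 Rh+, 1/2 Rh-; so P(type O, Rh-positive) = 1/2 × 1/2 = 1/4 per child.
All 3 independent: (1/4)^3 = 1/64.

1/64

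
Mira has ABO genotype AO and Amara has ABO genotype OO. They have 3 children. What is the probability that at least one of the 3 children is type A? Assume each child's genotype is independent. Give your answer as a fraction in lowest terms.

ABO cross AO × OO → 1/2 O, 1/2 A.
So P(type A) = 1/2 per child.
P(none) = (1/2)^3 = 1/8; P(at least one) = 1 − 1/8 = 7/8.

7/8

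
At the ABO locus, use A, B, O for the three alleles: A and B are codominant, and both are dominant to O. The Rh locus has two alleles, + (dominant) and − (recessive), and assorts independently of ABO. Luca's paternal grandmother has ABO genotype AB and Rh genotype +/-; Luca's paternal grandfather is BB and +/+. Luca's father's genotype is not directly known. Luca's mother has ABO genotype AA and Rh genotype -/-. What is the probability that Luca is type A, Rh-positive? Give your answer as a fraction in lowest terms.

3/16

Luca's father's ABO genotype from AB × BB: 1/2 AB, 1/2 BB.
Crossing each possibility with the mother AA and summing P(type A): 1/2·1/2 + 1/2·0 = 1/4.
Similarly for Rh via the father's Rh distribution: P(Rh+) = 3/4.
Independent loci: 1/4 × 3/4 = 3/16.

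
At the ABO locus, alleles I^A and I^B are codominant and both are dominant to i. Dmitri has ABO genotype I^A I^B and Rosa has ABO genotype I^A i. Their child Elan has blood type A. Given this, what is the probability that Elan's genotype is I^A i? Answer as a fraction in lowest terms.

1/2

Cross I^A I^B × I^A i → 1/4 I^A I^A, 1/4 I^A I^B, 1/4 I^A i, 1/4 I^B i.
Type-A genotypes among offspring: I^A I^A (1/4), I^A i (1/4); total 1/2.
P(I^A i | type A) = (1/4) / (1/2) = 1/2.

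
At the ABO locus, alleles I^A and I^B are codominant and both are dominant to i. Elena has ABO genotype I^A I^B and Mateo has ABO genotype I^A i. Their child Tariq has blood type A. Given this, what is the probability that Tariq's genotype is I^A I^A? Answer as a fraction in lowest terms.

1/2

Cross I^A I^B × I^A i → 1/4 I^A I^A, 1/4 I^A I^B, 1/4 I^A i, 1/4 I^B i.
Type-A genotypes among offspring: I^A I^A (1/4), I^A i (1/4); total 1/2.
P(I^A I^A | type A) = (1/4) / (1/2) = 1/2.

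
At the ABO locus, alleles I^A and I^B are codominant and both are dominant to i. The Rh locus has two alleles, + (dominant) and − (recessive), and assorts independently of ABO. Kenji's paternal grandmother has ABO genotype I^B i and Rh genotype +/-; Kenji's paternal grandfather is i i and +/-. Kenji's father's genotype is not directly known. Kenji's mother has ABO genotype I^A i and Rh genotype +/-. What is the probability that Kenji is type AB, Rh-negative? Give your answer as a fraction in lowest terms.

1/32

Kenji's father's ABO genotype from I^B i × i i: 1/2 I^B i, 1/2 i i.
Crossing each possibility with the mother I^A i and summing P(type AB): 1/2·1/4 + 1/2·0 = 1/8.
Similarly for Rh via the father's Rh distribution: P(Rh-) = 1/4.
Independent loci: 1/8 × 1/4 = 1/32.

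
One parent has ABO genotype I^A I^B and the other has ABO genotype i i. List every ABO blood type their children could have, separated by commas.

A, B

Gametes from I^A I^B × i i give offspring ABO genotypes I^A i, I^B i, i.e. phenotypes A, B.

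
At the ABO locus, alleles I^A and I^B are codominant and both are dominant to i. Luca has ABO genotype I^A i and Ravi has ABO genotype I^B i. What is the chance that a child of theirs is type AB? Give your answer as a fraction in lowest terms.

1/4

ABO cross I^A i × I^B i → offspring phenotypes: 1/4 O, 1/4 A, 1/4 B, 1/4 AB.
So P(type AB) = 1/4.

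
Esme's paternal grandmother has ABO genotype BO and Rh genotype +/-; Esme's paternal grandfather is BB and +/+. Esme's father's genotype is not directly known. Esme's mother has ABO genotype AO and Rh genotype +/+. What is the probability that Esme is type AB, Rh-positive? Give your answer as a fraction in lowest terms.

Esme's father's ABO genotype from BO × BB: 1/2 BB, 1/2 BO.
Crossing each possibility with the mother AO and summing P(type AB): 1/2·1/2 + 1/2·1/4 = 3/8.
Similarly for Rh via the father's Rh distribution: P(Rh+) = 1.
Independent loci: 3/8 × 1 = 3/8.

3/8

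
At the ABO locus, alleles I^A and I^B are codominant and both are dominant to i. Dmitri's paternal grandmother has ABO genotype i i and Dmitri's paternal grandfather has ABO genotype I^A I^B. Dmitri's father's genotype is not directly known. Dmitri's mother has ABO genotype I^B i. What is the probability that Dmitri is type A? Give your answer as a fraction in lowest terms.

1/8

Dmitri's father's ABO genotype from i i × I^A I^B: 1/2 I^A i, 1/2 I^B i.
Crossing each possibility with the mother I^B i and summing P(type A): 1/2·1/4 + 1/2·0 = 1/8.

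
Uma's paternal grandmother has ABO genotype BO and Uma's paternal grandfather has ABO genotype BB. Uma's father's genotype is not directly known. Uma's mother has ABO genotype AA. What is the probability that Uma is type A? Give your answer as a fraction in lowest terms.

1/4

Uma's father's ABO genotype from BO × BB: 1/2 BB, 1/2 BO.
Crossing each possibility with the mother AA and summing P(type A): 1/2·0 + 1/2·1/2 = 1/4.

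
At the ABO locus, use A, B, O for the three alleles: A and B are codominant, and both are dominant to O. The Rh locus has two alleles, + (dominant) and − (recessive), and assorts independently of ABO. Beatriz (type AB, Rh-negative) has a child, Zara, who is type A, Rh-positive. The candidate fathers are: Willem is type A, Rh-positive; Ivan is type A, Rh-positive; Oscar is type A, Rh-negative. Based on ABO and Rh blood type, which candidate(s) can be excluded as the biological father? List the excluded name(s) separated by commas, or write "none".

Oscar

A candidate is excluded only if no genotype consistent with his phenotype could produce a type A, Rh-positive child with a type AB, Rh-negative mother.
Oscar (type A, Rh-): no genotype consistent with that phenotype can produce a type-A Rh+ child with a type-AB mother.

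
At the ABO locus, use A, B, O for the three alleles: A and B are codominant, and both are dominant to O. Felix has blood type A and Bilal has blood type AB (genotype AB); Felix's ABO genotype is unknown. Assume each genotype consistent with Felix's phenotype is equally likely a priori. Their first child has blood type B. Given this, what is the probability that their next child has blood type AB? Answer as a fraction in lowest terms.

Possible genotypes: Felix ∈ {AA, AO}; Bilal ∈ {AB}.
Weight each parental genotype pair by prior × P(type-B child):
  AO × AB: posterior weight 1; P(next child type AB) = 1/4.
Weighted sum = 1/4.

1/4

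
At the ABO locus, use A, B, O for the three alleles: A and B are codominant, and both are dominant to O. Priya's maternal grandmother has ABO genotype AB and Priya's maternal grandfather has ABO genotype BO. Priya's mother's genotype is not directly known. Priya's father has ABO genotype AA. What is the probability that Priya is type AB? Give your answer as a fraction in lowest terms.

1/2

Priya's mother's ABO genotype from AB × BO: 1/4 AB, 1/4 AO, 1/4 BB, 1/4 BO.
Crossing each possibility with the father AA and summing P(type AB): 1/4·1/2 + 1/4·0 + 1/4·1 + 1/4·1/2 = 1/2.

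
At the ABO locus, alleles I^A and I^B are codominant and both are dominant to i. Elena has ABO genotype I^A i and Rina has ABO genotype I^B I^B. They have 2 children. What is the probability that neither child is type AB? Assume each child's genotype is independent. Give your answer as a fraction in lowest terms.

1/4

ABO cross I^A i × I^B I^B → 1/2 B, 1/2 AB.
So P(type AB) = 1/2 per child.
P(not type AB) = 1/2 for one child; (1/2)^2 = 1/4.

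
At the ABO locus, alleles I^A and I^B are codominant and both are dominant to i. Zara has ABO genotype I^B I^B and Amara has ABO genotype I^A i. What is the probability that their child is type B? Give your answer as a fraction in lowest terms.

1/2

ABO cross I^B I^B × I^A i → offspring phenotypes: 1/2 B, 1/2 AB.
So P(type B) = 1/2.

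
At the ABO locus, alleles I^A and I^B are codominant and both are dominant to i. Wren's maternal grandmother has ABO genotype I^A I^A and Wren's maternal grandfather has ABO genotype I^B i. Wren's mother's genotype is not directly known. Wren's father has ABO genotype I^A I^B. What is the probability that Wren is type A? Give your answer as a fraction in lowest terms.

3/8

Wren's mother's ABO genotype from I^A I^A × I^B i: 1/2 I^A I^B, 1/2 I^A i.
Crossing each possibility with the father I^A I^B and summing P(type A): 1/2·1/4 + 1/2·1/2 = 3/8.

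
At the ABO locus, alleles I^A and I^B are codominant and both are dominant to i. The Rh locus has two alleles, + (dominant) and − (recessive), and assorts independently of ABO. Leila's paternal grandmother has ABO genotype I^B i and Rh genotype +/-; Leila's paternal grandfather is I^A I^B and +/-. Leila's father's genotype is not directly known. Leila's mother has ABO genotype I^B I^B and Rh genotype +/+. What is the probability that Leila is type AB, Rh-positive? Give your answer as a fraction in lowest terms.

Leila's father's ABO genotype from I^B i × I^A I^B: 1/4 I^A I^B, 1/4 I^A i, 1/4 I^B I^B, 1/4 I^B i.
Crossing each possibility with the mother I^B I^B and summing P(type AB): 1/4·1/2 + 1/4·1/2 + 1/4·0 + 1/4·0 = 1/4.
Similarly for Rh via the father's Rh distribution: P(Rh+) = 1.
Independent loci: 1/4 × 1 = 1/4.

1/4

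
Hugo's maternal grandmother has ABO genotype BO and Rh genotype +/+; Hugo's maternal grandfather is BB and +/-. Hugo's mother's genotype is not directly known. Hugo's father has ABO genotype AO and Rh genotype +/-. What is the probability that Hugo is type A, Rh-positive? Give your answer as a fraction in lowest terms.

Hugo's mother's ABO genotype from BO × BB: 1/2 BB, 1/2 BO.
Crossing each possibility with the father AO and summing P(type A): 1/2·0 + 1/2·1/4 = 1/8.
Similarly for Rh via the mother's Rh distribution: P(Rh+) = 7/8.
Independent loci: 1/8 × 7/8 = 7/64.

7/64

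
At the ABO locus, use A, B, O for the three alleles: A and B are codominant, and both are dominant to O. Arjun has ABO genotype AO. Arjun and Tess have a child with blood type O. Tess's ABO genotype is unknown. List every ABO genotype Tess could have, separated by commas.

AO, BO, OO

For each candidate genotype of Tess, check whether crossing it with AO can produce every observed child phenotype.
  AA → possible child types {A} ✗
  AB → possible child types {A, B, AB} ✗
  AO → possible child types {O, A} ✓
  BB → possible child types {B, AB} ✗
  BO → possible child types {O, A, B, AB} ✓
  OO → possible child types {O, A} ✓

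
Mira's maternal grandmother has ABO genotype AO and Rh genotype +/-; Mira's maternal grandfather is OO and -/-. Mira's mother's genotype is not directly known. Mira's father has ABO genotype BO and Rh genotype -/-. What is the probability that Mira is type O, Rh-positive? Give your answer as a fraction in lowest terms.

Mira's mother's ABO genotype from AO × OO: 1/2 AO, 1/2 OO.
Crossing each possibility with the father BO and summing P(type O): 1/2·1/4 + 1/2·1/2 = 3/8.
Similarly for Rh via the mother's Rh distribution: P(Rh+) = 1/4.
Independent loci: 3/8 × 1/4 = 3/32.

3/32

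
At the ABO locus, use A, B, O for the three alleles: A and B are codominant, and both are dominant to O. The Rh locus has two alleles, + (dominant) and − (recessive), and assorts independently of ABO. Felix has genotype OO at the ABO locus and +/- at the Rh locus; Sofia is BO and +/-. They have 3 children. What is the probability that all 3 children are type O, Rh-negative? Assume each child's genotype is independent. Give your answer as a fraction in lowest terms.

ABO cross OO × BO → 1/2 O, 1/2 B.
Rh cross +/- × +/- → 3/4 Rh+, 1/4 Rh-; so P(type O, Rh-negative) = 1/2 × 1/4 = 1/8 per child.
All 3 independent: (1/8)^3 = 1/512.

1/512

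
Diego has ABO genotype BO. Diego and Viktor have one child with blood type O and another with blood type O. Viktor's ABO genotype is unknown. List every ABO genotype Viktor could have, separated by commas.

AO, BO, OO

For each candidate genotype of Viktor, check whether crossing it with BO can produce every observed child phenotype.
  AA → possible child types {A, AB} ✗
  AB → possible child types {A, B, AB} ✗
  AO → possible child types {O, A, B, AB} ✓
  BB → possible child types {B} ✗
  BO → possible child types {O, B} ✓
  OO → possible child types {O, B} ✓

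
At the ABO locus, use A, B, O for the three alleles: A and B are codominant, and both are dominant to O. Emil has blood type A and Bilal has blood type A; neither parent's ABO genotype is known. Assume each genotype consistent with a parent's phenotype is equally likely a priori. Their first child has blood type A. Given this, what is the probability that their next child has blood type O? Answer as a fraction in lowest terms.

1/20

Possible genotypes: Emil ∈ {AA, AO}; Bilal ∈ {AA, AO}.
Weight each parental genotype pair by prior × P(type-A child):
  AA × AA: posterior weight 4/15; P(next child type O) = 0.
  AA × AO: posterior weight 4/15; P(next child type O) = 0.
  AO × AA: posterior weight 4/15; P(next child type O) = 0.
  AO × AO: posterior weight 1/5; P(next child type O) = 1/4.
Weighted sum = 1/20.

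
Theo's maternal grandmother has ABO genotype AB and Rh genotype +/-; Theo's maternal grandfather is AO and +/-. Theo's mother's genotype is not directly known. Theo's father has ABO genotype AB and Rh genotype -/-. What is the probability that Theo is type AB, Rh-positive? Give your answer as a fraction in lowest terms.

Theo's mother's ABO genotype from AB × AO: 1/4 AA, 1/4 AB, 1/4 AO, 1/4 BO.
Crossing each possibility with the father AB and summing P(type AB): 1/4·1/2 + 1/4·1/2 + 1/4·1/4 + 1/4·1/4 = 3/8.
Similarly for Rh via the mother's Rh distribution: P(Rh+) = 1/2.
Independent loci: 3/8 × 1/2 = 3/16.

3/16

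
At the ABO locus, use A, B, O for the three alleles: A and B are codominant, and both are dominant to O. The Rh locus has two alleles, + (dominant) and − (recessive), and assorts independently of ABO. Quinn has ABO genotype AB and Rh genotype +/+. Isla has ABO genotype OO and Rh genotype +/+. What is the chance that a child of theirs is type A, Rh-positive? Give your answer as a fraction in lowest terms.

1/2

ABO cross AB × OO → offspring phenotypes: 1/2 A, 1/2 B.
Rh cross +/+ × +/+ → 1 Rh+.
Independent loci: P(type A, Rh-positive) = 1/2 × 1 = 1/2.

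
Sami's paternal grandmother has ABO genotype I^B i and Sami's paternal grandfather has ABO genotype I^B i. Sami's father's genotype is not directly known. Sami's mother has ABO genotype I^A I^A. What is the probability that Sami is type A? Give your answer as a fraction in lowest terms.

1/2

Sami's father's ABO genotype from I^B i × I^B i: 1/4 I^B I^B, 1/2 I^B i, 1/4 i i.
Crossing each possibility with the mother I^A I^A and summing P(type A): 1/4·0 + 1/2·1/2 + 1/4·1 = 1/2.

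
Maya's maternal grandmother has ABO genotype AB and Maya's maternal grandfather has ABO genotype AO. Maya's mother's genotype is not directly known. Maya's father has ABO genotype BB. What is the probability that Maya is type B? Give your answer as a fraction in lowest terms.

1/2

Maya's mother's ABO genotype from AB × AO: 1/4 AA, 1/4 AB, 1/4 AO, 1/4 BO.
Crossing each possibility with the father BB and summing P(type B): 1/4·0 + 1/4·1/2 + 1/4·1/2 + 1/4·1 = 1/2.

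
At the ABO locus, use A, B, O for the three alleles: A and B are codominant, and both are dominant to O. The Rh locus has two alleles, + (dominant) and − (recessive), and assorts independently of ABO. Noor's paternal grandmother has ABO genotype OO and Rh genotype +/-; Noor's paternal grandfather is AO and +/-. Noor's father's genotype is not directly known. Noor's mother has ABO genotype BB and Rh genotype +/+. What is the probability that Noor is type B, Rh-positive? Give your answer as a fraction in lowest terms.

3/4

Noor's father's ABO genotype from OO × AO: 1/2 AO, 1/2 OO.
Crossing each possibility with the mother BB and summing P(type B): 1/2·1/2 + 1/2·1 = 3/4.
Similarly for Rh via the father's Rh distribution: P(Rh+) = 1.
Independent loci: 3/4 × 1 = 3/4.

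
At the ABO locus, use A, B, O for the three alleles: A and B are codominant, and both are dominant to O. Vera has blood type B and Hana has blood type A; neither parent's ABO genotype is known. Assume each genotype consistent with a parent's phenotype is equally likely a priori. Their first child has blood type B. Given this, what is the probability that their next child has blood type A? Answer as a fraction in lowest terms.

1/12

Possible genotypes: Vera ∈ {BB, BO}; Hana ∈ {AA, AO}.
Weight each parental genotype pair by prior × P(type-B child):
  BB × AO: posterior weight 2/3; P(next child type A) = 0.
  BO × AO: posterior weight 1/3; P(next child type A) = 1/4.
Weighted sum = 1/12.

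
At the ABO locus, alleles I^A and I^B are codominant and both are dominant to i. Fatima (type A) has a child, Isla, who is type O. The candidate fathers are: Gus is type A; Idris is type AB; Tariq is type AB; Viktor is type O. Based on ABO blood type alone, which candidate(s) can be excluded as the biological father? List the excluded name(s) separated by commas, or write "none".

Idris, Tariq

A candidate is excluded only if no genotype consistent with his phenotype could produce a type O child with a type A mother.
Idris (type AB): no genotype consistent with that phenotype can produce a type-O child with a type-A mother.
Tariq (type AB): no genotype consistent with that phenotype can produce a type-O child with a type-A mother.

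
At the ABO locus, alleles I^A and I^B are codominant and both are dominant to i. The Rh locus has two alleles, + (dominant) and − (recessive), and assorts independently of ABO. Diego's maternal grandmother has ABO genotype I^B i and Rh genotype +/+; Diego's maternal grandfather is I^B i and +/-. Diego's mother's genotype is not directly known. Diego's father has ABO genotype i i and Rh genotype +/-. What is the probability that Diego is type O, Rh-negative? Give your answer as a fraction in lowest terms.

Diego's mother's ABO genotype from I^B i × I^B i: 1/4 I^B I^B, 1/2 I^B i, 1/4 i i.
Crossing each possibility with the father i i and summing P(type O): 1/4·0 + 1/2·1/2 + 1/4·1 = 1/2.
Similarly for Rh via the mother's Rh distribution: P(Rh-) = 1/8.
Independent loci: 1/2 × 1/8 = 1/16.

1/16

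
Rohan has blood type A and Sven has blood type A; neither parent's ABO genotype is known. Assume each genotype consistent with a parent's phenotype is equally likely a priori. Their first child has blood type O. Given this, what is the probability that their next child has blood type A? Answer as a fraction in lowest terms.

Possible genotypes: Rohan ∈ {I^A I^A, I^A i}; Sven ∈ {I^A I^A, I^A i}.
Weight each parental genotype pair by prior × P(type-O child):
  I^A i × I^A i: posterior weight 1; P(next child type A) = 3/4.
Weighted sum = 3/4.

3/4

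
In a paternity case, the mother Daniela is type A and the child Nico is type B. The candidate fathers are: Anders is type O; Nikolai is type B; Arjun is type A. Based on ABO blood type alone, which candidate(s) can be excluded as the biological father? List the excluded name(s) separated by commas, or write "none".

A candidate is excluded only if no genotype consistent with his phenotype could produce a type B child with a type A mother.
Anders (type O): no genotype consistent with that phenotype can produce a type-B child with a type-A mother.
Arjun (type A): no genotype consistent with that phenotype can produce a type-B child with a type-A mother.

Anders, Arjun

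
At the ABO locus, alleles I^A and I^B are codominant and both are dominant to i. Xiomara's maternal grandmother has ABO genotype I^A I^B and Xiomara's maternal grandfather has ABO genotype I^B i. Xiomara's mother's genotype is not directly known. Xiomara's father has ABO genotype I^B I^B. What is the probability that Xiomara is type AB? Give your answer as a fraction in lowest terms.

Xiomara's mother's ABO genotype from I^A I^B × I^B i: 1/4 I^A I^B, 1/4 I^A i, 1/4 I^B I^B, 1/4 I^B i.
Crossing each possibility with the father I^B I^B and summing P(type AB): 1/4·1/2 + 1/4·1/2 + 1/4·0 + 1/4·0 = 1/4.

1/4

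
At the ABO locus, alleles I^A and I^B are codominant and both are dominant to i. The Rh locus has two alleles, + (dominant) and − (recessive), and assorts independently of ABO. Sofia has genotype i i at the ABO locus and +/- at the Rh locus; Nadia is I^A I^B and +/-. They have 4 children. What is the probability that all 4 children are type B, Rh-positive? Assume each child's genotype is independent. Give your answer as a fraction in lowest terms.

81/4096

ABO cross i i × I^A I^B → 1/2 A, 1/2 B.
Rh cross +/- × +/- → 3/4 Rh+, 1/4 Rh-; so P(type B, Rh-positive) = 1/2 × 3/4 = 3/8 per child.
All 4 independent: (3/8)^4 = 81/4096.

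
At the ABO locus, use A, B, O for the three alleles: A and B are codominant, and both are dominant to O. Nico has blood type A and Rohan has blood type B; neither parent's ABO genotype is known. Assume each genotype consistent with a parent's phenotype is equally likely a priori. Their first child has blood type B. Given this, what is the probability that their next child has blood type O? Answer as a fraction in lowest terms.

Possible genotypes: Nico ∈ {AA, AO}; Rohan ∈ {BB, BO}.
Weight each parental genotype pair by prior × P(type-B child):
  AO × BB: posterior weight 2/3; P(next child type O) = 0.
  AO × BO: posterior weight 1/3; P(next child type O) = 1/4.
Weighted sum = 1/12.

1/12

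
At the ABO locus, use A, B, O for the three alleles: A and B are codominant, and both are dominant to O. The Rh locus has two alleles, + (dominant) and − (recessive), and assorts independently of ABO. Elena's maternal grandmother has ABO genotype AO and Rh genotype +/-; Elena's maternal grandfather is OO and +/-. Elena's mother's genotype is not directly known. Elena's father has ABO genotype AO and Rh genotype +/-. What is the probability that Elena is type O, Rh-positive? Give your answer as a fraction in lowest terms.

9/32

Elena's mother's ABO genotype from AO × OO: 1/2 AO, 1/2 OO.
Crossing each possibility with the father AO and summing P(type O): 1/2·1/4 + 1/2·1/2 = 3/8.
Similarly for Rh via the mother's Rh distribution: P(Rh+) = 3/4.
Independent loci: 3/8 × 3/4 = 9/32.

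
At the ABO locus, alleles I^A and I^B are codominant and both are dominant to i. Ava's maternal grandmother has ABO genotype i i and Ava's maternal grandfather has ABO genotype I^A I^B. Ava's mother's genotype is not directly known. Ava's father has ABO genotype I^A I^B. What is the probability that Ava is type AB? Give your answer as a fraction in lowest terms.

Ava's mother's ABO genotype from i i × I^A I^B: 1/2 I^A i, 1/2 I^B i.
Crossing each possibility with the father I^A I^B and summing P(type AB): 1/2·1/4 + 1/2·1/4 = 1/4.

1/4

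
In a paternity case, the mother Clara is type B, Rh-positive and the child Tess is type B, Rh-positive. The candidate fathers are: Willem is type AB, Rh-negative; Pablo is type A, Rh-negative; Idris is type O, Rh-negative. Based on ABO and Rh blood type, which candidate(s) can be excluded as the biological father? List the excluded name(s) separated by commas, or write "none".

A candidate is excluded only if no genotype consistent with his phenotype could produce a type B, Rh-positive child with a type B, Rh-positive mother.
Every candidate has at least one consistent genotype combination, so none can be excluded.

none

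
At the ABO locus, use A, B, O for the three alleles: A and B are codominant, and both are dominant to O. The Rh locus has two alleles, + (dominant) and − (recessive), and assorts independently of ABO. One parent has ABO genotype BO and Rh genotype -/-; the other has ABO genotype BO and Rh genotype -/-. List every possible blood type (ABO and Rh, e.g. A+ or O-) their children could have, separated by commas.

Gametes from BO × BO give offspring ABO genotypes BB, BO, OO, i.e. phenotypes O, B.
Rh cross -/- × -/- → phenotypes Rh-.
Combining independently: O-, B-.

O-, B-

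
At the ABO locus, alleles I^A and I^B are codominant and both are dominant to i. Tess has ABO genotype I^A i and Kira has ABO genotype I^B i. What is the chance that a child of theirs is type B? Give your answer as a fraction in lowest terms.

ABO cross I^A i × I^B i → offspring phenotypes: 1/4 O, 1/4 A, 1/4 B, 1/4 AB.
So P(type B) = 1/4.

1/4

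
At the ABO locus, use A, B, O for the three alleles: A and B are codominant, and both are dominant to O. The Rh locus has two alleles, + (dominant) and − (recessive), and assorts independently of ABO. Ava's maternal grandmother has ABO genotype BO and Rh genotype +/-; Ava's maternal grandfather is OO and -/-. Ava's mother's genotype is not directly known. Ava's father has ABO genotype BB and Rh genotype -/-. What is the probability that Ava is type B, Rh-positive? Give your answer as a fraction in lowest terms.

1/4

Ava's mother's ABO genotype from BO × OO: 1/2 BO, 1/2 OO.
Crossing each possibility with the father BB and summing P(type B): 1/2·1 + 1/2·1 = 1.
Similarly for Rh via the mother's Rh distribution: P(Rh+) = 1/4.
Independent loci: 1 × 1/4 = 1/4.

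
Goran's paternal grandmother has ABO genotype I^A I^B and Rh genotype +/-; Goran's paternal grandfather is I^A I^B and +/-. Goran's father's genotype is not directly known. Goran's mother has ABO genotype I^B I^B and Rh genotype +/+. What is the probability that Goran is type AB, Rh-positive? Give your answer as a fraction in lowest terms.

Goran's father's ABO genotype from I^A I^B × I^A I^B: 1/4 I^A I^A, 1/2 I^A I^B, 1/4 I^B I^B.
Crossing each possibility with the mother I^B I^B and summing P(type AB): 1/4·1 + 1/2·1/2 + 1/4·0 = 1/2.
Similarly for Rh via the father's Rh distribution: P(Rh+) = 1.
Independent loci: 1/2 × 1 = 1/2.

1/2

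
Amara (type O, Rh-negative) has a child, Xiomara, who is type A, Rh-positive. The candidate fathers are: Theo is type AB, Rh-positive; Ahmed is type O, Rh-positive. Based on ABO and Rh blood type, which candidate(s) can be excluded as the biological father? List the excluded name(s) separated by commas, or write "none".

Ahmed

A candidate is excluded only if no genotype consistent with his phenotype could produce a type A, Rh-positive child with a type O, Rh-negative mother.
Ahmed (type O, Rh+): no genotype consistent with that phenotype can produce a type-A Rh+ child with a type-O mother.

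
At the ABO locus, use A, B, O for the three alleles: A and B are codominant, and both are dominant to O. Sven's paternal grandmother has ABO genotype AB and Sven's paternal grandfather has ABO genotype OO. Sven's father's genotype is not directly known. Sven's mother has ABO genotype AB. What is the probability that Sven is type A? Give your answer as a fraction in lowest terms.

3/8

Sven's father's ABO genotype from AB × OO: 1/2 AO, 1/2 BO.
Crossing each possibility with the mother AB and summing P(type A): 1/2·1/2 + 1/2·1/4 = 3/8.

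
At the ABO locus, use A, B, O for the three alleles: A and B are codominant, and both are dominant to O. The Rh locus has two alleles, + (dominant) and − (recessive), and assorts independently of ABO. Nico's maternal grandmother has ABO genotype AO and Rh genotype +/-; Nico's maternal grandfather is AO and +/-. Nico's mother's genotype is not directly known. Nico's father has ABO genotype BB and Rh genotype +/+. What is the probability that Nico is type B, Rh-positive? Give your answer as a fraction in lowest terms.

1/2

Nico's mother's ABO genotype from AO × AO: 1/4 AA, 1/2 AO, 1/4 OO.
Crossing each possibility with the father BB and summing P(type B): 1/4·0 + 1/2·1/2 + 1/4·1 = 1/2.
Similarly for Rh via the mother's Rh distribution: P(Rh+) = 1.
Independent loci: 1/2 × 1 = 1/2.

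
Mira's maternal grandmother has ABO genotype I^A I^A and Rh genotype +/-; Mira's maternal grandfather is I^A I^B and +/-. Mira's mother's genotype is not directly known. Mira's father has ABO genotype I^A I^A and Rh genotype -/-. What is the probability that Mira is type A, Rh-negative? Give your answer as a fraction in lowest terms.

Mira's mother's ABO genotype from I^A I^A × I^A I^B: 1/2 I^A I^A, 1/2 I^A I^B.
Crossing each possibility with the father I^A I^A and summing P(type A): 1/2·1 + 1/2·1/2 = 3/4.
Similarly for Rh via the mother's Rh distribution: P(Rh-) = 1/2.
Independent loci: 3/4 × 1/2 = 3/8.

3/8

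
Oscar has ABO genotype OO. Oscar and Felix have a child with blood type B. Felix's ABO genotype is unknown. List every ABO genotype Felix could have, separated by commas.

AB, BB, BO

For each candidate genotype of Felix, check whether crossing it with OO can produce every observed child phenotype.
  AA → possible child types {A} ✗
  AB → possible child types {A, B} ✓
  AO → possible child types {O, A} ✗
  BB → possible child types {B} ✓
  BO → possible child types {O, B} ✓
  OO → possible child types {O} ✗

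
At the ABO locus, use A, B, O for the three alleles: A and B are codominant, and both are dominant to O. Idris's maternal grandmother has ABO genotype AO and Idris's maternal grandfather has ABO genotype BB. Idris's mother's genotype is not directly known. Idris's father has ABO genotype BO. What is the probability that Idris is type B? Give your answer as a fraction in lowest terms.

Idris's mother's ABO genotype from AO × BB: 1/2 AB, 1/2 BO.
Crossing each possibility with the father BO and summing P(type B): 1/2·1/2 + 1/2·3/4 = 5/8.

5/8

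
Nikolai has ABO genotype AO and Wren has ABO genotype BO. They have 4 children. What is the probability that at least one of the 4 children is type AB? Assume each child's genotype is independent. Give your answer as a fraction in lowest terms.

175/256

ABO cross AO × BO → 1/4 O, 1/4 A, 1/4 B, 1/4 AB.
So P(type AB) = 1/4 per child.
P(none) = (3/4)^4 = 81/256; P(at least one) = 1 − 81/256 = 175/256.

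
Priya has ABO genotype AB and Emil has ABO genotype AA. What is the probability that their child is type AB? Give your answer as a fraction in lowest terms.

ABO cross AB × AA → offspring phenotypes: 1/2 A, 1/2 AB.
So P(type AB) = 1/2.

1/2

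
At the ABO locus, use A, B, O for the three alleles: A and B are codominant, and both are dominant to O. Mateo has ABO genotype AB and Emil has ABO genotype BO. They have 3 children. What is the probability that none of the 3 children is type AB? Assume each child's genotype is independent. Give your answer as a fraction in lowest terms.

27/64

ABO cross AB × BO → 1/4 A, 1/2 B, 1/4 AB.
So P(type AB) = 1/4 per child.
P(not type AB) = 3/4 for one child; (3/4)^3 = 27/64.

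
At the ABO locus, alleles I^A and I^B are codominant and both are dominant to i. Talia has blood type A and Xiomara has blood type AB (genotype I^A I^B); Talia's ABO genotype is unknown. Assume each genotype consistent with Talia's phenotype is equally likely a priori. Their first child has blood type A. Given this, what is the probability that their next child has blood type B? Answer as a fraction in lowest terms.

Possible genotypes: Talia ∈ {I^A I^A, I^A i}; Xiomara ∈ {I^A I^B}.
Weight each parental genotype pair by prior × P(type-A child):
  I^A I^A × I^A I^B: posterior weight 1/2; P(next child type B) = 0.
  I^A i × I^A I^B: posterior weight 1/2; P(next child type B) = 1/4.
Weighted sum = 1/8.

1/8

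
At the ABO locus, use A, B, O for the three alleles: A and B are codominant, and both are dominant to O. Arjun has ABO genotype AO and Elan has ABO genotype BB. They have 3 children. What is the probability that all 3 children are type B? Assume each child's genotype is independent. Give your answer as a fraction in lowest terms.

1/8

ABO cross AO × BB → 1/2 B, 1/2 AB.
So P(type B) = 1/2 per child.
All 3 independent: (1/2)^3 = 1/8.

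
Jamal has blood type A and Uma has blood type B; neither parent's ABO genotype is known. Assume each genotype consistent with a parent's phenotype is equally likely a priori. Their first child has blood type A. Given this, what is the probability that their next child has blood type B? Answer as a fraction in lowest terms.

Possible genotypes: Jamal ∈ {AA, AO}; Uma ∈ {BB, BO}.
Weight each parental genotype pair by prior × P(type-A child):
  AA × BO: posterior weight 2/3; P(next child type B) = 0.
  AO × BO: posterior weight 1/3; P(next child type B) = 1/4.
Weighted sum = 1/12.

1/12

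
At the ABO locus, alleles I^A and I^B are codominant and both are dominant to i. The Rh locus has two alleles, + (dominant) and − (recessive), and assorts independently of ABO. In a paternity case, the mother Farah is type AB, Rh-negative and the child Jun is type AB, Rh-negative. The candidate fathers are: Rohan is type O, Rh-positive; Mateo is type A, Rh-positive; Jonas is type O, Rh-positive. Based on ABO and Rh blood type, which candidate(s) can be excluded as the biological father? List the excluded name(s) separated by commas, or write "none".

Rohan, Jonas

A candidate is excluded only if no genotype consistent with his phenotype could produce a type AB, Rh-negative child with a type AB, Rh-negative mother.
Rohan (type O, Rh+): no genotype consistent with that phenotype can produce a type-AB Rh- child with a type-AB mother.
Jonas (type O, Rh+): no genotype consistent with that phenotype can produce a type-AB Rh- child with a type-AB mother.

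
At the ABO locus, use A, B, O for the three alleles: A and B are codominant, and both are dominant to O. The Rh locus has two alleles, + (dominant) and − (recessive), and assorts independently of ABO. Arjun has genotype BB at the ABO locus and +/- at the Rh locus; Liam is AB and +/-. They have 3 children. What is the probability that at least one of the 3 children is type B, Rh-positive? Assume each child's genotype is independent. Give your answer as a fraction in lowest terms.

ABO cross BB × AB → 1/2 B, 1/2 AB.
Rh cross +/- × +/- → 3/4 Rh+, 1/4 Rh-; so P(type B, Rh-positive) = 1/2 × 3/4 = 3/8 per child.
P(none) = (5/8)^3 = 125/512; P(at least one) = 1 − 125/512 = 387/512.

387/512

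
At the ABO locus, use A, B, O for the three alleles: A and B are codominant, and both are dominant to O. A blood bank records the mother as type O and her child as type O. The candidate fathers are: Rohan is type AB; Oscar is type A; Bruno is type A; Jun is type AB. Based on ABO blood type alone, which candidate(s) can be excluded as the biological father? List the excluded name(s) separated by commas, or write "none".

A candidate is excluded only if no genotype consistent with his phenotype could produce a type O child with a type O mother.
Rohan (type AB): no genotype consistent with that phenotype can produce a type-O child with a type-O mother.
Jun (type AB): no genotype consistent with that phenotype can produce a type-O child with a type-O mother.

Rohan, Jun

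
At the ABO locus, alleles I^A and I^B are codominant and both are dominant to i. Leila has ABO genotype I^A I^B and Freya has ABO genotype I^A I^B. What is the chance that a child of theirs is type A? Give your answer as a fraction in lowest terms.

ABO cross I^A I^B × I^A I^B → offspring phenotypes: 1/4 A, 1/4 B, 1/2 AB.
So P(type A) = 1/4.

1/4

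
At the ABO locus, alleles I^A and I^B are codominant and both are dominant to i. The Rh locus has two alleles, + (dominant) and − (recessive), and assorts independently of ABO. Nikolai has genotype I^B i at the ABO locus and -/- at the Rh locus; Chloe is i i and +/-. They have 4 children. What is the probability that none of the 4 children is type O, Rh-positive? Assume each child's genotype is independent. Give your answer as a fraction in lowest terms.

ABO cross I^B i × i i → 1/2 O, 1/2 B.
Rh cross -/- × +/- → 1/2 Rh+, 1/2 Rh-; so P(type O, Rh-positive) = 1/2 × 1/2 = 1/4 per child.
P(not type O, Rh-positive) = 3/4 for one child; (3/4)^4 = 81/256.

81/256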